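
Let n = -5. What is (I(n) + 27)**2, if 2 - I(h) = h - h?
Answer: 841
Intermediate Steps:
I(h) = 2 (I(h) = 2 - (h - h) = 2 - 1*0 = 2 + 0 = 2)
(I(n) + 27)**2 = (2 + 27)**2 = 29**2 = 841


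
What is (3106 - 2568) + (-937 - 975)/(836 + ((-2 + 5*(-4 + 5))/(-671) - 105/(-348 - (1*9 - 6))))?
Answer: 17586138542/32827493 ≈ 535.71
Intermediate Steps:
(3106 - 2568) + (-937 - 975)/(836 + ((-2 + 5*(-4 + 5))/(-671) - 105/(-348 - (1*9 - 6)))) = 538 - 1912/(836 + ((-2 + 5*1)*(-1/671) - 105/(-348 - (9 - 6)))) = 538 - 1912/(836 + ((-2 + 5)*(-1/671) - 105/(-348 - 1*3))) = 538 - 1912/(836 + (3*(-1/671) - 105/(-348 - 3))) = 538 - 1912/(836 + (-3/671 - 105/(-351))) = 538 - 1912/(836 + (-3/671 - 105*(-1/351))) = 538 - 1912/(836 + (-3/671 + 35/117)) = 538 - 1912/(836 + 23134/78507) = 538 - 1912/65654986/78507 = 538 - 1912*78507/65654986 = 538 - 75052692/32827493 = 17586138542/32827493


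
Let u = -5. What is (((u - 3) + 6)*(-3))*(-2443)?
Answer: -14658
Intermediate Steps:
(((u - 3) + 6)*(-3))*(-2443) = (((-5 - 3) + 6)*(-3))*(-2443) = ((-8 + 6)*(-3))*(-2443) = -2*(-3)*(-2443) = 6*(-2443) = -14658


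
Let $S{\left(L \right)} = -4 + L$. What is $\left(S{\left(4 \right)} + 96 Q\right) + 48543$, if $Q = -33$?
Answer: $45375$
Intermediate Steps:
$\left(S{\left(4 \right)} + 96 Q\right) + 48543 = \left(\left(-4 + 4\right) + 96 \left(-33\right)\right) + 48543 = \left(0 - 3168\right) + 48543 = -3168 + 48543 = 45375$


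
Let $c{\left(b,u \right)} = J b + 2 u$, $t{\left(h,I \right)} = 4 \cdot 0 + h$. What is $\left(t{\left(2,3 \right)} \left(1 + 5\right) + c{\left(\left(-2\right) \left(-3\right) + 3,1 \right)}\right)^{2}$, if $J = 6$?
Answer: $4624$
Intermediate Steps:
$t{\left(h,I \right)} = h$ ($t{\left(h,I \right)} = 0 + h = h$)
$c{\left(b,u \right)} = 2 u + 6 b$ ($c{\left(b,u \right)} = 6 b + 2 u = 2 u + 6 b$)
$\left(t{\left(2,3 \right)} \left(1 + 5\right) + c{\left(\left(-2\right) \left(-3\right) + 3,1 \right)}\right)^{2} = \left(2 \left(1 + 5\right) + \left(2 \cdot 1 + 6 \left(\left(-2\right) \left(-3\right) + 3\right)\right)\right)^{2} = \left(2 \cdot 6 + \left(2 + 6 \left(6 + 3\right)\right)\right)^{2} = \left(12 + \left(2 + 6 \cdot 9\right)\right)^{2} = \left(12 + \left(2 + 54\right)\right)^{2} = \left(12 + 56\right)^{2} = 68^{2} = 4624$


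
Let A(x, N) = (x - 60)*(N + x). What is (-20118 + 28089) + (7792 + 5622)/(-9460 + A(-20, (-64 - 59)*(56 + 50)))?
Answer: 4125716597/517590 ≈ 7971.0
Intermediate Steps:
A(x, N) = (-60 + x)*(N + x)
(-20118 + 28089) + (7792 + 5622)/(-9460 + A(-20, (-64 - 59)*(56 + 50))) = (-20118 + 28089) + (7792 + 5622)/(-9460 + ((-20)² - 60*(-64 - 59)*(56 + 50) - 60*(-20) + ((-64 - 59)*(56 + 50))*(-20))) = 7971 + 13414/(-9460 + (400 - (-7380)*106 + 1200 - 123*106*(-20))) = 7971 + 13414/(-9460 + (400 - 60*(-13038) + 1200 - 13038*(-20))) = 7971 + 13414/(-9460 + (400 + 782280 + 1200 + 260760)) = 7971 + 13414/(-9460 + 1044640) = 7971 + 13414/1035180 = 7971 + 13414*(1/1035180) = 7971 + 6707/517590 = 4125716597/517590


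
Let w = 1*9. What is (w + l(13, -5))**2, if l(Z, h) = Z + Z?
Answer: 1225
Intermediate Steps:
l(Z, h) = 2*Z
w = 9
(w + l(13, -5))**2 = (9 + 2*13)**2 = (9 + 26)**2 = 35**2 = 1225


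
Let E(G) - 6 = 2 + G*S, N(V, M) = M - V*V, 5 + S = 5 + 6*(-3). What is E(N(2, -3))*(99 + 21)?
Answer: 16080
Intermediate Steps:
S = -18 (S = -5 + (5 + 6*(-3)) = -5 + (5 - 18) = -5 - 13 = -18)
N(V, M) = M - V²
E(G) = 8 - 18*G (E(G) = 6 + (2 + G*(-18)) = 6 + (2 - 18*G) = 8 - 18*G)
E(N(2, -3))*(99 + 21) = (8 - 18*(-3 - 1*2²))*(99 + 21) = (8 - 18*(-3 - 1*4))*120 = (8 - 18*(-3 - 4))*120 = (8 - 18*(-7))*120 = (8 + 126)*120 = 134*120 = 16080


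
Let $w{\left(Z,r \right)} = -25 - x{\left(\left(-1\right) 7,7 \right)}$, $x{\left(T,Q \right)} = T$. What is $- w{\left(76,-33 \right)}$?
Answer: $18$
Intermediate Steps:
$w{\left(Z,r \right)} = -18$ ($w{\left(Z,r \right)} = -25 - \left(-1\right) 7 = -25 - -7 = -25 + 7 = -18$)
$- w{\left(76,-33 \right)} = \left(-1\right) \left(-18\right) = 18$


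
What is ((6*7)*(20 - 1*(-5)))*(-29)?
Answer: -30450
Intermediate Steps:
((6*7)*(20 - 1*(-5)))*(-29) = (42*(20 + 5))*(-29) = (42*25)*(-29) = 1050*(-29) = -30450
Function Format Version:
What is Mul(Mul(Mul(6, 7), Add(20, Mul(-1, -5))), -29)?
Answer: -30450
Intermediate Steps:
Mul(Mul(Mul(6, 7), Add(20, Mul(-1, -5))), -29) = Mul(Mul(42, Add(20, 5)), -29) = Mul(Mul(42, 25), -29) = Mul(1050, -29) = -30450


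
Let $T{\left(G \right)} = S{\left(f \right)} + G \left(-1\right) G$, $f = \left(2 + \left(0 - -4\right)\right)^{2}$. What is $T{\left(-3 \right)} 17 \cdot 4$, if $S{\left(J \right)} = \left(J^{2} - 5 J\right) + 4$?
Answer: $75548$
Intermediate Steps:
$f = 36$ ($f = \left(2 + \left(0 + 4\right)\right)^{2} = \left(2 + 4\right)^{2} = 6^{2} = 36$)
$S{\left(J \right)} = 4 + J^{2} - 5 J$
$T{\left(G \right)} = 1120 - G^{2}$ ($T{\left(G \right)} = \left(4 + 36^{2} - 180\right) + G \left(-1\right) G = \left(4 + 1296 - 180\right) + - G G = 1120 - G^{2}$)
$T{\left(-3 \right)} 17 \cdot 4 = \left(1120 - \left(-3\right)^{2}\right) 17 \cdot 4 = \left(1120 - 9\right) 17 \cdot 4 = 1111 \cdot 17 \cdot 4 = 18887 \cdot 4 = 75548$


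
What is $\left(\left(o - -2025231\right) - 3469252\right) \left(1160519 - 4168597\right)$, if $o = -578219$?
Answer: $6083055654720$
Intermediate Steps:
$\left(\left(o - -2025231\right) - 3469252\right) \left(1160519 - 4168597\right) = \left(\left(-578219 - -2025231\right) - 3469252\right) \left(1160519 - 4168597\right) = \left(\left(-578219 + 2025231\right) - 3469252\right) \left(-3008078\right) = \left(1447012 - 3469252\right) \left(-3008078\right) = \left(-2022240\right) \left(-3008078\right) = 6083055654720$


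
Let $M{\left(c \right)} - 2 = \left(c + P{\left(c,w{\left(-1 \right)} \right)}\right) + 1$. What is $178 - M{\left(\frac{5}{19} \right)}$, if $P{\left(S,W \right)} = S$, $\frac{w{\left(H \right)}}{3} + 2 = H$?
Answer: $\frac{3315}{19} \approx 174.47$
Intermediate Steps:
$w{\left(H \right)} = -6 + 3 H$
$M{\left(c \right)} = 3 + 2 c$ ($M{\left(c \right)} = 2 + \left(\left(c + c\right) + 1\right) = 2 + \left(2 c + 1\right) = 2 + \left(1 + 2 c\right) = 3 + 2 c$)
$178 - M{\left(\frac{5}{19} \right)} = 178 - \left(3 + 2 \cdot \frac{5}{19}\right) = 178 - \left(3 + \frac{10}{19}\right) = 178 - \frac{67}{19} = \frac{3315}{19}$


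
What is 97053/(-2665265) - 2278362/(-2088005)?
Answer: 1173958269333/1113017329265 ≈ 1.0548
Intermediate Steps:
97053/(-2665265) - 2278362/(-2088005) = 97053*(-1/2665265) - 2278362*(-1/2088005) = -97053/2665265 + 2278362/2088005 = 1173958269333/1113017329265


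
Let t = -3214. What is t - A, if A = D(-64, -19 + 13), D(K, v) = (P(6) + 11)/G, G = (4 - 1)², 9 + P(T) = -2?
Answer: -3214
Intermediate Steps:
P(T) = -11 (P(T) = -9 - 2 = -11)
G = 9 (G = 3² = 9)
D(K, v) = 0 (D(K, v) = (-11 + 11)/9 = 0*(⅑) = 0)
A = 0
t - A = -3214 - 1*0 = -3214 + 0 = -3214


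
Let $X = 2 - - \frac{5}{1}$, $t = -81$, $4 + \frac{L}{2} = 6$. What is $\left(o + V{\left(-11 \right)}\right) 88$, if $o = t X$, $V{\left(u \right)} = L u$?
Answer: $-53768$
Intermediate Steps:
$L = 4$ ($L = -8 + 2 \cdot 6 = -8 + 12 = 4$)
$V{\left(u \right)} = 4 u$
$X = 7$ ($X = 2 - \left(-5\right) 1 = 2 - -5 = 2 + 5 = 7$)
$o = -567$ ($o = \left(-81\right) 7 = -567$)
$\left(o + V{\left(-11 \right)}\right) 88 = \left(-567 + 4 \left(-11\right)\right) 88 = \left(-567 - 44\right) 88 = \left(-611\right) 88 = -53768$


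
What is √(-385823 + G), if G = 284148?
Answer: 35*I*√83 ≈ 318.87*I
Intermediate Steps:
√(-385823 + G) = √(-385823 + 284148) = √(-101675) = 35*I*√83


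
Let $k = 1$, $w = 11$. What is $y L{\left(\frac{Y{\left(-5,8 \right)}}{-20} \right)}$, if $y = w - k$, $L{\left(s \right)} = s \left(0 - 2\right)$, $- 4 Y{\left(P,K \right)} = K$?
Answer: $-2$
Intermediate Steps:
$Y{\left(P,K \right)} = - \frac{K}{4}$
$L{\left(s \right)} = - 2 s$ ($L{\left(s \right)} = s \left(-2\right) = - 2 s$)
$y = 10$ ($y = 11 - 1 = 10$)
$y L{\left(\frac{Y{\left(-5,8 \right)}}{-20} \right)} = 10 \left(- 2 \frac{\left(- \frac{1}{4}\right) 8}{-20}\right) = 10 \left(- 2 \left(\left(-2\right) \left(- \frac{1}{20}\right)\right)\right) = 10 \left(\left(-2\right) \frac{1}{10}\right) = 10 \left(- \frac{1}{5}\right) = -2$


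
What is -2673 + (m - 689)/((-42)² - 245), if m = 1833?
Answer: -4059143/1519 ≈ -2672.2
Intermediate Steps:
-2673 + (m - 689)/((-42)² - 245) = -2673 + (1833 - 689)/((-42)² - 245) = -2673 + 1144/(1764 - 245) = -2673 + 1144/1519 = -4059143/1519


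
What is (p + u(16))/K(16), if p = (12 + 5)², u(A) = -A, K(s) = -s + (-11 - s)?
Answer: -273/43 ≈ -6.3488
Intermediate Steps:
K(s) = -11 - 2*s
p = 289 (p = 17² = 289)
(p + u(16))/K(16) = (289 - 1*16)/(-11 - 2*16) = (289 - 16)/(-11 - 32) = 273/(-43) = 273*(-1/43) = -273/43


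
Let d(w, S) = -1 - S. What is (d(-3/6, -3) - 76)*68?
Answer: -5032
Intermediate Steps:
(d(-3/6, -3) - 76)*68 = ((-1 - 1*(-3)) - 76)*68 = ((-1 + 3) - 76)*68 = (2 - 76)*68 = -74*68 = -5032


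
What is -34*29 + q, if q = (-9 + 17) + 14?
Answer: -964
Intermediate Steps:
q = 22 (q = 8 + 14 = 22)
-34*29 + q = -34*29 + 22 = -986 + 22 = -964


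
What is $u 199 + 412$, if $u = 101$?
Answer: $20511$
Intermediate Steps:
$u 199 + 412 = 101 \cdot 199 + 412 = 20099 + 412 = 20511$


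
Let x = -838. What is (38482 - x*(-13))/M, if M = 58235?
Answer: 1452/3065 ≈ 0.47374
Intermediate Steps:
(38482 - x*(-13))/M = (38482 - (-838)*(-13))/58235 = (38482 - 1*10894)*(1/58235) = (38482 - 10894)*(1/58235) = 27588*(1/58235) = 1452/3065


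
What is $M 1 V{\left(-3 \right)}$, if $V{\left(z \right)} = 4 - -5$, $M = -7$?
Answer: $-63$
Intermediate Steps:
$V{\left(z \right)} = 9$ ($V{\left(z \right)} = 4 + 5 = 9$)
$M 1 V{\left(-3 \right)} = \left(-7\right) 1 \cdot 9 = \left(-7\right) 9 = -63$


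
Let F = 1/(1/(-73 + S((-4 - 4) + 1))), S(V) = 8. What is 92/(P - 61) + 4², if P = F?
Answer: 962/63 ≈ 15.270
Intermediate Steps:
F = -65 (F = 1/(1/(-73 + 8)) = 1/(1/(-65)) = 1/(-1/65) = -65)
P = -65
92/(P - 61) + 4² = 92/(-65 - 61) + 4² = 92/(-126) + 16 = 92*(-1/126) + 16 = -46/63 + 16 = 962/63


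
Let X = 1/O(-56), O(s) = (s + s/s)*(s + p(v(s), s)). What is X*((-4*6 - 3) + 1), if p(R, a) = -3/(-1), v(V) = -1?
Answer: -26/2915 ≈ -0.0089194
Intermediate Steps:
p(R, a) = 3 (p(R, a) = -3*(-1) = 3)
O(s) = (1 + s)*(3 + s) (O(s) = (s + s/s)*(s + 3) = (s + 1)*(3 + s) = (1 + s)*(3 + s))
X = 1/2915 (X = 1/(3 + (-56)² + 4*(-56)) = 1/(3 + 3136 - 224) = 1/2915 ≈ 0.00034305)
X*((-4*6 - 3) + 1) = ((-4*6 - 3) + 1)/2915 = ((-24 - 3) + 1)/2915 = (-27 + 1)/2915 = (1/2915)*(-26) = -26/2915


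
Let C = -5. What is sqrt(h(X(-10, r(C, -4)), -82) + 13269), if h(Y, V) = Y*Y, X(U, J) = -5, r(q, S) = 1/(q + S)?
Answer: 17*sqrt(46) ≈ 115.30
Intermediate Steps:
r(q, S) = 1/(S + q)
h(Y, V) = Y**2
sqrt(h(X(-10, r(C, -4)), -82) + 13269) = sqrt((-5)**2 + 13269) = sqrt(25 + 13269) = sqrt(13294) = 17*sqrt(46)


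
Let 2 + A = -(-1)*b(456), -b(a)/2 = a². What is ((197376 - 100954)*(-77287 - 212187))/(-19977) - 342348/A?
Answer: 5803870686659234/4153957449 ≈ 1.3972e+6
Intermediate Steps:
b(a) = -2*a²
A = -415874 (A = -2 - (-1)*(-2*456²) = -2 - (-1)*(-2*207936) = -2 - (-1)*(-415872) = -2 - 1*415872 = -2 - 415872 = -415874)
((197376 - 100954)*(-77287 - 212187))/(-19977) - 342348/A = ((197376 - 100954)*(-77287 - 212187))/(-19977) - 342348/(-415874) = (96422*(-289474))*(-1/19977) - 342348*(-1/415874) = -27911662028*(-1/19977) + 171174/207937 = 27911662028/19977 + 171174/207937 = 5803870686659234/4153957449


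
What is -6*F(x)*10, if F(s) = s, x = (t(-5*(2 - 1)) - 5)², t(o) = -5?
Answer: -6000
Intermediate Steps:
x = 100 (x = (-5 - 5)² = (-10)² = 100)
-6*F(x)*10 = -6*100*10 = -600*10 = -6000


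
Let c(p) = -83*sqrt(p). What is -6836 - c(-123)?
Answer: -6836 + 83*I*sqrt(123) ≈ -6836.0 + 920.51*I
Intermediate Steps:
-6836 - c(-123) = -6836 - (-83)*sqrt(-123) = -6836 - (-83)*I*sqrt(123) = -6836 + 83*I*sqrt(123)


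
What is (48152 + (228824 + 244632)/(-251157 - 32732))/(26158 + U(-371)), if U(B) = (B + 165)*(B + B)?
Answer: 6834674836/25409484945 ≈ 0.26898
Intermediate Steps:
U(B) = 2*B*(165 + B) (U(B) = (165 + B)*(2*B) = 2*B*(165 + B))
(48152 + (228824 + 244632)/(-251157 - 32732))/(26158 + U(-371)) = (48152 + (228824 + 244632)/(-251157 - 32732))/(26158 + 2*(-371)*(165 - 371)) = (48152 + 473456/(-283889))/(26158 + 2*(-371)*(-206)) = (48152 + 473456*(-1/283889))/(26158 + 152852) = (48152 - 473456/283889)/179010 = (13669349672/283889)*(1/179010) = 6834674836/25409484945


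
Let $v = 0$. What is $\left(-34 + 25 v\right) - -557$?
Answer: $523$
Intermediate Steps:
$\left(-34 + 25 v\right) - -557 = \left(-34 + 25 \cdot 0\right) - -557 = \left(-34 + 0\right) + 557 = -34 + 557 = 523$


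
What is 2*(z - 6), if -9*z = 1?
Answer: -110/9 ≈ -12.222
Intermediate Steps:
z = -1/9 (z = -1/9*1 = -1/9 ≈ -0.11111)
2*(z - 6) = 2*(-1/9 - 6) = 2*(-55/9) = -110/9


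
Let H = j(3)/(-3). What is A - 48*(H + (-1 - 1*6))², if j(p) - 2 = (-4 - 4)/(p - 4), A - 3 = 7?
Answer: -15346/3 ≈ -5115.3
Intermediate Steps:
A = 10 (A = 3 + 7 = 10)
j(p) = 2 - 8/(-4 + p) (j(p) = 2 + (-4 - 4)/(p - 4) = 2 - 8/(-4 + p))
H = -10/3 (H = (2*(-8 + 3)/(-4 + 3))/(-3) = (2*(-5)/(-1))*(-⅓) = (2*(-1)*(-5))*(-⅓) = 10*(-⅓) = -10/3 ≈ -3.3333)
A - 48*(H + (-1 - 1*6))² = 10 - 48*(-10/3 + (-1 - 1*6))² = 10 - 48*(-10/3 + (-1 - 6))² = 10 - 48*(-10/3 - 7)² = 10 - 48*(-31/3)² = 10 - 48*961/9 = 10 - 15376/3 = -15346/3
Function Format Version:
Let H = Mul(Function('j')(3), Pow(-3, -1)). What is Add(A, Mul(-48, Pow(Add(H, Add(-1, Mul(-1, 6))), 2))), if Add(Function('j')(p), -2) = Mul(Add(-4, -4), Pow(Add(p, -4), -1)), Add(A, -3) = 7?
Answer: Rational(-15346, 3) ≈ -5115.3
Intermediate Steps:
A = 10 (A = Add(3, 7) = 10)
Function('j')(p) = Add(2, Mul(-8, Pow(Add(-4, p), -1))) (Function('j')(p) = Add(2, Mul(Add(-4, -4), Pow(Add(p, -4), -1))) = Add(2, Mul(-8, Pow(Add(-4, p), -1))))
H = Rational(-10, 3) (H = Mul(Mul(2, Pow(Add(-4, 3), -1), Add(-8, 3)), Pow(-3, -1)) = Mul(Mul(2, Pow(-1, -1), -5), Rational(-1, 3)) = Mul(Mul(2, -1, -5), Rational(-1, 3)) = Mul(10, Rational(-1, 3)) = Rational(-10, 3) ≈ -3.3333)
Add(A, Mul(-48, Pow(Add(H, Add(-1, Mul(-1, 6))), 2))) = Add(10, Mul(-48, Pow(Add(Rational(-10, 3), Add(-1, Mul(-1, 6))), 2))) = Add(10, Mul(-48, Pow(Add(Rational(-10, 3), Add(-1, -6)), 2))) = Add(10, Mul(-48, Pow(Add(Rational(-10, 3), -7), 2))) = Add(10, Mul(-48, Pow(Rational(-31, 3), 2))) = Add(10, Mul(-48, Rational(961, 9))) = Add(10, Rational(-15376, 3)) = Rational(-15346, 3)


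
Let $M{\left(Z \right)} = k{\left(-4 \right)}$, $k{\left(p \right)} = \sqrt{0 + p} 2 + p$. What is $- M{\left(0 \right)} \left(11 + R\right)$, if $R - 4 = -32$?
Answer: $-68 + 68 i \approx -68.0 + 68.0 i$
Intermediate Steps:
$R = -28$ ($R = 4 - 32 = -28$)
$k{\left(p \right)} = p + 2 \sqrt{p}$ ($k{\left(p \right)} = \sqrt{p} 2 + p = 2 \sqrt{p} + p = p + 2 \sqrt{p}$)
$M{\left(Z \right)} = -4 + 4 i$ ($M{\left(Z \right)} = -4 + 2 \sqrt{-4} = -4 + 2 \cdot 2 i = -4 + 4 i$)
$- M{\left(0 \right)} \left(11 + R\right) = - (-4 + 4 i) \left(11 - 28\right) = \left(4 - 4 i\right) \left(-17\right) = -68 + 68 i$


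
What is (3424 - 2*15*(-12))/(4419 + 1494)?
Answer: 3784/5913 ≈ 0.63995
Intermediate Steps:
(3424 - 2*15*(-12))/(4419 + 1494) = (3424 - 30*(-12))/5913 = (3424 + 360)*(1/5913) = 3784*(1/5913) = 3784/5913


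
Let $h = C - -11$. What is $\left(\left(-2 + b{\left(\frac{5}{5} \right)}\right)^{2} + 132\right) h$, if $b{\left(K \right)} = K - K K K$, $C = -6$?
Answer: $680$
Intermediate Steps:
$h = 5$ ($h = -6 - -11 = -6 + 11 = 5$)
$b{\left(K \right)} = K - K^{3}$ ($b{\left(K \right)} = K - K^{2} K = K - K^{3}$)
$\left(\left(-2 + b{\left(\frac{5}{5} \right)}\right)^{2} + 132\right) h = \left(\left(-2 + \left(\frac{5}{5} - \left(\frac{5}{5}\right)^{3}\right)\right)^{2} + 132\right) 5 = \left(\left(-2 + \left(5 \cdot \frac{1}{5} - \left(5 \cdot \frac{1}{5}\right)^{3}\right)\right)^{2} + 132\right) 5 = \left(\left(-2 + \left(1 - 1^{3}\right)\right)^{2} + 132\right) 5 = \left(\left(-2 + \left(1 - 1\right)\right)^{2} + 132\right) 5 = \left(\left(-2 + 0\right)^{2} + 132\right) 5 = \left(\left(-2\right)^{2} + 132\right) 5 = \left(4 + 132\right) 5 = 136 \cdot 5 = 680$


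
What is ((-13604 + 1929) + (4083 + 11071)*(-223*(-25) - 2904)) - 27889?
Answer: 40436770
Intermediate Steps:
((-13604 + 1929) + (4083 + 11071)*(-223*(-25) - 2904)) - 27889 = (-11675 + 15154*(5575 - 2904)) - 27889 = (-11675 + 15154*2671) - 27889 = (-11675 + 40476334) - 27889 = 40464659 - 27889 = 40436770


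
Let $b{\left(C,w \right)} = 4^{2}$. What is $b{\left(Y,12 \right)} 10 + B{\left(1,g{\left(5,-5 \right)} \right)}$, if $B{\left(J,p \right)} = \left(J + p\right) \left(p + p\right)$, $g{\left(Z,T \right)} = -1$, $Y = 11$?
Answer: $160$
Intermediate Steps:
$b{\left(C,w \right)} = 16$
$B{\left(J,p \right)} = 2 p \left(J + p\right)$ ($B{\left(J,p \right)} = \left(J + p\right) 2 p = 2 p \left(J + p\right)$)
$b{\left(Y,12 \right)} 10 + B{\left(1,g{\left(5,-5 \right)} \right)} = 16 \cdot 10 + 2 \left(-1\right) \left(1 - 1\right) = 160 + 2 \left(-1\right) 0 = 160 + 0 = 160$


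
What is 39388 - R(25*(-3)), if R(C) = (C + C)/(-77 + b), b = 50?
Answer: 354442/9 ≈ 39382.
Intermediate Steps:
R(C) = -2*C/27 (R(C) = (C + C)/(-77 + 50) = (2*C)/(-27) = (2*C)*(-1/27) = -2*C/27)
39388 - R(25*(-3)) = 39388 - (-2)*25*(-3)/27 = 39388 - (-2)*(-75)/27 = 39388 - 1*50/9 = 39388 - 50/9 = 354442/9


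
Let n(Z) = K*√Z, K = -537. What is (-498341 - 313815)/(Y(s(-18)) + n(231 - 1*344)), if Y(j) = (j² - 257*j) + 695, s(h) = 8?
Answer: 526683166/17133953 - 218063886*I*√113/17133953 ≈ 30.739 - 135.29*I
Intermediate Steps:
n(Z) = -537*√Z
Y(j) = 695 + j² - 257*j
(-498341 - 313815)/(Y(s(-18)) + n(231 - 1*344)) = (-498341 - 313815)/((695 + 8² - 257*8) - 537*√(231 - 1*344)) = -812156/((695 + 64 - 2056) - 537*√(231 - 344)) = -812156/(-1297 - 537*I*√113)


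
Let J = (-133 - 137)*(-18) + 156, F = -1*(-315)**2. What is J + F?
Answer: -94209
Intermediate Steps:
F = -99225 (F = -1*99225 = -99225)
J = 5016 (J = -270*(-18) + 156 = 4860 + 156 = 5016)
J + F = 5016 - 99225 = -94209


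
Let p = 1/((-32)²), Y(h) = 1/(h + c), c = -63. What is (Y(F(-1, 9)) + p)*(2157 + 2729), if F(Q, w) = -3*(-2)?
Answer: -2362381/29184 ≈ -80.948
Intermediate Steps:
F(Q, w) = 6
Y(h) = 1/(-63 + h) (Y(h) = 1/(h - 63) = 1/(-63 + h))
p = 1/1024 ≈ 0.00097656
(Y(F(-1, 9)) + p)*(2157 + 2729) = (1/(-63 + 6) + 1/1024)*(2157 + 2729) = (1/(-57) + 1/1024)*4886 = (-1/57 + 1/1024)*4886 = -967/58368*4886 = -2362381/29184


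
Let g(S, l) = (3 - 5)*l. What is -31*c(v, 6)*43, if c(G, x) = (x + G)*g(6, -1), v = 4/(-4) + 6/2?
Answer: -21328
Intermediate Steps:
g(S, l) = -2*l
v = 2 (v = 4*(-¼) + 6*(½) = -1 + 3 = 2)
c(G, x) = 2*G + 2*x (c(G, x) = (x + G)*(-2*(-1)) = (G + x)*2 = 2*G + 2*x)
-31*c(v, 6)*43 = -31*(2*2 + 2*6)*43 = -31*(4 + 12)*43 = -31*16*43 = -496*43 = -21328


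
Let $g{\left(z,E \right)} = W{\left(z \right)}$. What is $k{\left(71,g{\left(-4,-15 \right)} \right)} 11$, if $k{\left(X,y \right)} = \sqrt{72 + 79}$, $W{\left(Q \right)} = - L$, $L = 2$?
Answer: $11 \sqrt{151} \approx 135.17$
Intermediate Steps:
$W{\left(Q \right)} = -2$ ($W{\left(Q \right)} = \left(-1\right) 2 = -2$)
$g{\left(z,E \right)} = -2$
$k{\left(X,y \right)} = \sqrt{151}$
$k{\left(71,g{\left(-4,-15 \right)} \right)} 11 = \sqrt{151} \cdot 11 = 11 \sqrt{151}$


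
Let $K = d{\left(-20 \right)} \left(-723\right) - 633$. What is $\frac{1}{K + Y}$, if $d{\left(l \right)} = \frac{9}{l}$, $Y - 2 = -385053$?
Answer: $- \frac{20}{7707173} \approx -2.595 \cdot 10^{-6}$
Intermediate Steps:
$Y = -385051$ ($Y = 2 - 385053 = -385051$)
$K = - \frac{6153}{20}$ ($K = \frac{9}{-20} \left(-723\right) - 633 = 9 \left(- \frac{1}{20}\right) \left(-723\right) - 633 = \left(- \frac{9}{20}\right) \left(-723\right) - 633 = \frac{6507}{20} - 633 = - \frac{6153}{20} \approx -307.65$)
$\frac{1}{K + Y} = \frac{1}{- \frac{6153}{20} - 385051} = \frac{1}{- \frac{7707173}{20}} = - \frac{20}{7707173}$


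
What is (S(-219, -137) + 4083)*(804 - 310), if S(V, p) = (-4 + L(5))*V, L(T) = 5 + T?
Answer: 1367886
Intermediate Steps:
S(V, p) = 6*V (S(V, p) = (-4 + (5 + 5))*V = (-4 + 10)*V = 6*V)
(S(-219, -137) + 4083)*(804 - 310) = (6*(-219) + 4083)*(804 - 310) = (-1314 + 4083)*494 = 2769*494 = 1367886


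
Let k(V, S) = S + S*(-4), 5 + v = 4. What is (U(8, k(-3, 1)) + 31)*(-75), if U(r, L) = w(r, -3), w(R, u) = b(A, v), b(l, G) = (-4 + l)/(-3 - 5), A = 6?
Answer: -9225/4 ≈ -2306.3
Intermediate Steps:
v = -1 (v = -5 + 4 = -1)
b(l, G) = 1/2 - l/8 (b(l, G) = (-4 + l)/(-8) = (-4 + l)*(-1/8) = 1/2 - l/8)
w(R, u) = -1/4 (w(R, u) = 1/2 - 1/8*6 = 1/2 - 3/4 = -1/4)
k(V, S) = -3*S (k(V, S) = S - 4*S = -3*S)
U(r, L) = -1/4
(U(8, k(-3, 1)) + 31)*(-75) = (-1/4 + 31)*(-75) = (123/4)*(-75) = -9225/4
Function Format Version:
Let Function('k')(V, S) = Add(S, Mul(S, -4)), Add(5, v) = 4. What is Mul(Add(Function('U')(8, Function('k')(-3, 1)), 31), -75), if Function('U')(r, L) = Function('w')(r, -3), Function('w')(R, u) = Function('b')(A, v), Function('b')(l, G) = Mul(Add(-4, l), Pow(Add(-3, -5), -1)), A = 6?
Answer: Rational(-9225, 4) ≈ -2306.3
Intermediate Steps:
v = -1 (v = Add(-5, 4) = -1)
Function('b')(l, G) = Add(Rational(1, 2), Mul(Rational(-1, 8), l)) (Function('b')(l, G) = Mul(Add(-4, l), Pow(-8, -1)) = Mul(Add(-4, l), Rational(-1, 8)) = Add(Rational(1, 2), Mul(Rational(-1, 8), l)))
Function('w')(R, u) = Rational(-1, 4) (Function('w')(R, u) = Add(Rational(1, 2), Mul(Rational(-1, 8), 6)) = Add(Rational(1, 2), Rational(-3, 4)) = Rational(-1, 4))
Function('k')(V, S) = Mul(-3, S) (Function('k')(V, S) = Add(S, Mul(-4, S)) = Mul(-3, S))
Function('U')(r, L) = Rational(-1, 4)
Mul(Add(Function('U')(8, Function('k')(-3, 1)), 31), -75) = Mul(Add(Rational(-1, 4), 31), -75) = Mul(Rational(123, 4), -75) = Rational(-9225, 4)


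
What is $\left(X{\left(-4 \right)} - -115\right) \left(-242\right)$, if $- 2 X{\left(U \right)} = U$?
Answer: $-28314$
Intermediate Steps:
$X{\left(U \right)} = - \frac{U}{2}$
$\left(X{\left(-4 \right)} - -115\right) \left(-242\right) = \left(\left(- \frac{1}{2}\right) \left(-4\right) - -115\right) \left(-242\right) = \left(2 + \left(\left(-91 + 77\right) + 129\right)\right) \left(-242\right) = \left(2 + \left(-14 + 129\right)\right) \left(-242\right) = \left(2 + 115\right) \left(-242\right) = 117 \left(-242\right) = -28314$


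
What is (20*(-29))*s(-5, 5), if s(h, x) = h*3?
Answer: 8700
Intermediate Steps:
s(h, x) = 3*h
(20*(-29))*s(-5, 5) = (20*(-29))*(3*(-5)) = -580*(-15) = 8700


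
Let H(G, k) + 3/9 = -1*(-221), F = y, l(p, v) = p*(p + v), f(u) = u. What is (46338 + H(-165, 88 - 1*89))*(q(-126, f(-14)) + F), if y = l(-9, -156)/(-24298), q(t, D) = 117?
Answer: 66145455426/12149 ≈ 5.4445e+6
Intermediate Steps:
y = -1485/24298 (y = -9*(-9 - 156)/(-24298) = -9*(-165)*(-1/24298) = 1485*(-1/24298) = -1485/24298 ≈ -0.061116)
F = -1485/24298 ≈ -0.061116
H(G, k) = 662/3 (H(G, k) = -⅓ - 1*(-221) = -⅓ + 221 = 662/3)
(46338 + H(-165, 88 - 1*89))*(q(-126, f(-14)) + F) = (46338 + 662/3)*(117 - 1485/24298) = (139676/3)*(2841381/24298) = 66145455426/12149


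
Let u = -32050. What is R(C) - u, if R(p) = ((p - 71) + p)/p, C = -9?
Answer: 288539/9 ≈ 32060.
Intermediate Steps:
R(p) = (-71 + 2*p)/p (R(p) = ((-71 + p) + p)/p = (-71 + 2*p)/p)
R(C) - u = (2 - 71/(-9)) - 1*(-32050) = (2 - 71*(-1/9)) + 32050 = (2 + 71/9) + 32050 = 89/9 + 32050 = 288539/9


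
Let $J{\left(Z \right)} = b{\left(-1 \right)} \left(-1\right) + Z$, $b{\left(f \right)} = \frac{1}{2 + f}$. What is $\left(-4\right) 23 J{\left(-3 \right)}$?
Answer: $368$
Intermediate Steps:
$J{\left(Z \right)} = -1 + Z$ ($J{\left(Z \right)} = \frac{1}{2 - 1} \left(-1\right) + Z = 1^{-1} \left(-1\right) + Z = 1 \left(-1\right) + Z = -1 + Z$)
$\left(-4\right) 23 J{\left(-3 \right)} = \left(-4\right) 23 \left(-1 - 3\right) = \left(-92\right) \left(-4\right) = 368$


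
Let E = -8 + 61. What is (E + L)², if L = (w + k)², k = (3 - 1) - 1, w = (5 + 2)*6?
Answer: 3617604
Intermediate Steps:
w = 42 (w = 7*6 = 42)
k = 1 (k = 2 - 1 = 1)
E = 53
L = 1849 (L = (42 + 1)² = 43² = 1849)
(E + L)² = (53 + 1849)² = 1902² = 3617604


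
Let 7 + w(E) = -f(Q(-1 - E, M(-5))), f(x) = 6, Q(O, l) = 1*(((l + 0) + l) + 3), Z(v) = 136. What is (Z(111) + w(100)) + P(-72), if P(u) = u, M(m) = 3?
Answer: 51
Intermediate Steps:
Q(O, l) = 3 + 2*l (Q(O, l) = 1*((l + l) + 3) = 1*(2*l + 3) = 1*(3 + 2*l) = 3 + 2*l)
w(E) = -13 (w(E) = -7 - 1*6 = -7 - 6 = -13)
(Z(111) + w(100)) + P(-72) = (136 - 13) - 72 = 123 - 72 = 51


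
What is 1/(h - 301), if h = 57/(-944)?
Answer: -944/284201 ≈ -0.0033216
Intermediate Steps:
h = -57/944 (h = 57*(-1/944) = -57/944 ≈ -0.060381)
1/(h - 301) = 1/(-57/944 - 301) = 1/(-284201/944) = -944/284201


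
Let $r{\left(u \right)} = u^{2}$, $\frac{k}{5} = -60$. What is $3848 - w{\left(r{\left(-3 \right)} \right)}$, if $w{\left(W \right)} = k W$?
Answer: $6548$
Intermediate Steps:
$k = -300$ ($k = 5 \left(-60\right) = -300$)
$w{\left(W \right)} = - 300 W$
$3848 - w{\left(r{\left(-3 \right)} \right)} = 3848 - - 300 \left(-3\right)^{2} = 3848 - \left(-300\right) 9 = 3848 - -2700 = 3848 + 2700 = 6548$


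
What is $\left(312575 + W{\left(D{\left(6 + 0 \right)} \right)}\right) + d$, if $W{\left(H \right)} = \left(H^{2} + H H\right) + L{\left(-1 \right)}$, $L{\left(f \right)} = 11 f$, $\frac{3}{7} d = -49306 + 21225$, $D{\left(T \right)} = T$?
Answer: $\frac{741341}{3} \approx 2.4711 \cdot 10^{5}$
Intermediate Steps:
$d = - \frac{196567}{3}$ ($d = \frac{7 \left(-49306 + 21225\right)}{3} = \frac{7}{3} \left(-28081\right) = - \frac{196567}{3} \approx -65522.0$)
$W{\left(H \right)} = -11 + 2 H^{2}$ ($W{\left(H \right)} = \left(H^{2} + H H\right) + 11 \left(-1\right) = \left(H^{2} + H^{2}\right) - 11 = 2 H^{2} - 11 = -11 + 2 H^{2}$)
$\left(312575 + W{\left(D{\left(6 + 0 \right)} \right)}\right) + d = \left(312575 - \left(11 - 2 \left(6 + 0\right)^{2}\right)\right) - \frac{196567}{3} = \left(312575 - \left(11 - 2 \cdot 6^{2}\right)\right) - \frac{196567}{3} = \left(312575 + \left(-11 + 2 \cdot 36\right)\right) - \frac{196567}{3} = \left(312575 + \left(-11 + 72\right)\right) - \frac{196567}{3} = \left(312575 + 61\right) - \frac{196567}{3} = 312636 - \frac{196567}{3} = \frac{741341}{3}$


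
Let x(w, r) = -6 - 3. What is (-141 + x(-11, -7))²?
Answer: 22500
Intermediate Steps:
x(w, r) = -9
(-141 + x(-11, -7))² = (-141 - 9)² = (-150)² = 22500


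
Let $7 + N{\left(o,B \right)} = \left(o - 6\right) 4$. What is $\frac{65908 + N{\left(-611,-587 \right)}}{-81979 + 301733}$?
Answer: $\frac{63433}{219754} \approx 0.28865$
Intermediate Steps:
$N{\left(o,B \right)} = -31 + 4 o$ ($N{\left(o,B \right)} = -7 + \left(o - 6\right) 4 = -7 + \left(-6 + o\right) 4 = -7 + \left(-24 + 4 o\right) = -31 + 4 o$)
$\frac{65908 + N{\left(-611,-587 \right)}}{-81979 + 301733} = \frac{65908 + \left(-31 + 4 \left(-611\right)\right)}{-81979 + 301733} = \frac{65908 - 2475}{219754} = \left(65908 - 2475\right) \frac{1}{219754} = 63433 \cdot \frac{1}{219754} = \frac{63433}{219754}$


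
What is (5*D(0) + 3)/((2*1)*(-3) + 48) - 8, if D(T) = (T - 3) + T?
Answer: -58/7 ≈ -8.2857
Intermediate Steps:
D(T) = -3 + 2*T (D(T) = (-3 + T) + T = -3 + 2*T)
(5*D(0) + 3)/((2*1)*(-3) + 48) - 8 = (5*(-3 + 2*0) + 3)/((2*1)*(-3) + 48) - 8 = (5*(-3 + 0) + 3)/(2*(-3) + 48) - 8 = (5*(-3) + 3)/(-6 + 48) - 8 = (-15 + 3)/42 - 8 = (1/42)*(-12) - 8 = -2/7 - 8 = -58/7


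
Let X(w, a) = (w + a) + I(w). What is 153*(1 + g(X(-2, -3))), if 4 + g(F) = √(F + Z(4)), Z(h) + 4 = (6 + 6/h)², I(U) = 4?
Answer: -459 + 153*√205/2 ≈ 636.31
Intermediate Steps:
X(w, a) = 4 + a + w (X(w, a) = (w + a) + 4 = (a + w) + 4 = 4 + a + w)
Z(h) = -4 + (6 + 6/h)²
g(F) = -4 + √(209/4 + F) (g(F) = -4 + √(F + (32 + 36/4² + 72/4)) = -4 + √(F + (32 + 36*(1/16) + 72*(¼))) = -4 + √(F + (32 + 9/4 + 18)) = -4 + √(F + 209/4) = -4 + √(209/4 + F))
153*(1 + g(X(-2, -3))) = 153*(1 + (-4 + √(209 + 4*(4 - 3 - 2))/2)) = 153*(1 + (-4 + √(209 + 4*(-1))/2)) = 153*(1 + (-4 + √(209 - 4)/2)) = 153*(1 + (-4 + √205/2)) = 153*(-3 + √205/2) = -459 + 153*√205/2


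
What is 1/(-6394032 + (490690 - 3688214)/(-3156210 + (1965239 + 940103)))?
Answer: -62717/401013705563 ≈ -1.5640e-7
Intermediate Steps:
1/(-6394032 + (490690 - 3688214)/(-3156210 + (1965239 + 940103))) = 1/(-6394032 - 3197524/(-3156210 + 2905342)) = 1/(-6394032 - 3197524/(-250868)) = 1/(-6394032 - 3197524*(-1/250868)) = 1/(-6394032 + 799381/62717) = 1/(-401013705563/62717) = -62717/401013705563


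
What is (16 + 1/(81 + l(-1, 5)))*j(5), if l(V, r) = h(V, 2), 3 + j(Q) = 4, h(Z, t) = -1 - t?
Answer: 1249/78 ≈ 16.013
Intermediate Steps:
j(Q) = 1 (j(Q) = -3 + 4 = 1)
l(V, r) = -3 (l(V, r) = -1 - 1*2 = -1 - 2 = -3)
(16 + 1/(81 + l(-1, 5)))*j(5) = (16 + 1/(81 - 3))*1 = (16 + 1/78)*1 = (1249/78)*1 = 1249/78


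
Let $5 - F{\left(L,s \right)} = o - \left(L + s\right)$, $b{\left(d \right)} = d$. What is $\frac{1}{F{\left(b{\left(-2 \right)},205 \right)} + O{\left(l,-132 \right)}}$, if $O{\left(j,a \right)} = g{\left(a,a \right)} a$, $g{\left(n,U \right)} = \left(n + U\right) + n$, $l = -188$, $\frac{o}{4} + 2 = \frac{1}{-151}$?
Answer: $\frac{151}{7925692} \approx 1.9052 \cdot 10^{-5}$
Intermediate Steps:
$o = - \frac{1212}{151}$ ($o = -8 + \frac{4}{-151} = -8 + 4 \left(- \frac{1}{151}\right) = -8 - \frac{4}{151} = - \frac{1212}{151} \approx -8.0265$)
$g{\left(n,U \right)} = U + 2 n$ ($g{\left(n,U \right)} = \left(U + n\right) + n = U + 2 n$)
$F{\left(L,s \right)} = \frac{1967}{151} + L + s$ ($F{\left(L,s \right)} = 5 - \left(- \frac{1212}{151} - \left(L + s\right)\right) = 5 - \left(- \frac{1212}{151} - L - s\right) = 5 + \left(\frac{1212}{151} + L + s\right) = \frac{1967}{151} + L + s$)
$O{\left(j,a \right)} = 3 a^{2}$ ($O{\left(j,a \right)} = \left(a + 2 a\right) a = 3 a a = 3 a^{2}$)
$\frac{1}{F{\left(b{\left(-2 \right)},205 \right)} + O{\left(l,-132 \right)}} = \frac{1}{\left(\frac{1967}{151} - 2 + 205\right) + 3 \left(-132\right)^{2}} = \frac{1}{\frac{32620}{151} + 3 \cdot 17424} = \frac{1}{\frac{32620}{151} + 52272} = \frac{1}{\frac{7925692}{151}} = \frac{151}{7925692}$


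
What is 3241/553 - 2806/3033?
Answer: 1182605/239607 ≈ 4.9356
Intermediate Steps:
3241/553 - 2806/3033 = 3241*(1/553) - 2806*1/3033 = 463/79 - 2806/3033 = 1182605/239607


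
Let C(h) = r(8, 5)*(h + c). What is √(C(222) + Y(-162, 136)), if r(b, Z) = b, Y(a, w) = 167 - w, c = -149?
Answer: √615 ≈ 24.799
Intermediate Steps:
C(h) = -1192 + 8*h (C(h) = 8*(h - 149) = 8*(-149 + h) = -1192 + 8*h)
√(C(222) + Y(-162, 136)) = √((-1192 + 8*222) + (167 - 1*136)) = √((-1192 + 1776) + (167 - 136)) = √(584 + 31) = √615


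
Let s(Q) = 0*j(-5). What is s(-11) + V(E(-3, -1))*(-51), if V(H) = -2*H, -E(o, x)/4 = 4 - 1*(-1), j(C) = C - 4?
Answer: -2040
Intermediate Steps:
j(C) = -4 + C
E(o, x) = -20 (E(o, x) = -4*(4 - 1*(-1)) = -4*(4 + 1) = -4*5 = -20)
s(Q) = 0 (s(Q) = 0*(-4 - 5) = 0*(-9) = 0)
s(-11) + V(E(-3, -1))*(-51) = 0 - 2*(-20)*(-51) = 0 + 40*(-51) = 0 - 2040 = -2040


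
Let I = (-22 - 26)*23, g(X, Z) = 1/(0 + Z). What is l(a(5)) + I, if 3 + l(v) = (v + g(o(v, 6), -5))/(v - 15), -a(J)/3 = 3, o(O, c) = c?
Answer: -66397/60 ≈ -1106.6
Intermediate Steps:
g(X, Z) = 1/Z
a(J) = -9 (a(J) = -3*3 = -9)
l(v) = -3 + (-⅕ + v)/(-15 + v) (l(v) = -3 + (v + 1/(-5))/(v - 15) = -3 + (v - ⅕)/(-15 + v) = -3 + (-⅕ + v)/(-15 + v))
I = -1104 (I = -48*23 = -1104)
l(a(5)) + I = 2*(112 - 5*(-9))/(5*(-15 - 9)) - 1104 = (⅖)*(112 + 45)/(-24) - 1104 = (⅖)*(-1/24)*157 - 1104 = -157/60 - 1104 = -66397/60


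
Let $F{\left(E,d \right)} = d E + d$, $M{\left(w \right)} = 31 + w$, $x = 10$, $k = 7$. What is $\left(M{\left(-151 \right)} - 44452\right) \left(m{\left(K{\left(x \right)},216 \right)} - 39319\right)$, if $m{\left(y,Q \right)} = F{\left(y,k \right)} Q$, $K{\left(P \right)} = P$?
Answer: $1011204964$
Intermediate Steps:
$F{\left(E,d \right)} = d + E d$ ($F{\left(E,d \right)} = E d + d = d + E d$)
$m{\left(y,Q \right)} = Q \left(7 + 7 y\right)$ ($m{\left(y,Q \right)} = 7 \left(1 + y\right) Q = \left(7 + 7 y\right) Q = Q \left(7 + 7 y\right)$)
$\left(M{\left(-151 \right)} - 44452\right) \left(m{\left(K{\left(x \right)},216 \right)} - 39319\right) = \left(\left(31 - 151\right) - 44452\right) \left(7 \cdot 216 \left(1 + 10\right) - 39319\right) = \left(-120 - 44452\right) \left(7 \cdot 216 \cdot 11 - 39319\right) = - 44572 \left(16632 - 39319\right) = \left(-44572\right) \left(-22687\right) = 1011204964$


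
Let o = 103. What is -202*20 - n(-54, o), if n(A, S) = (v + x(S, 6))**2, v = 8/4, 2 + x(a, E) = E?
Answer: -4076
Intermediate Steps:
x(a, E) = -2 + E
v = 2 (v = 8*(1/4) = 2)
n(A, S) = 36 (n(A, S) = (2 + (-2 + 6))**2 = (2 + 4)**2 = 6**2 = 36)
-202*20 - n(-54, o) = -202*20 - 1*36 = -4040 - 36 = -4076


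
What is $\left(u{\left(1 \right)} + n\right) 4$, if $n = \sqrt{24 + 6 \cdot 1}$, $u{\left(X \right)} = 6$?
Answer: $24 + 4 \sqrt{30} \approx 45.909$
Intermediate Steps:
$n = \sqrt{30}$ ($n = \sqrt{24 + 6} = \sqrt{30} \approx 5.4772$)
$\left(u{\left(1 \right)} + n\right) 4 = \left(6 + \sqrt{30}\right) 4 = 24 + 4 \sqrt{30}$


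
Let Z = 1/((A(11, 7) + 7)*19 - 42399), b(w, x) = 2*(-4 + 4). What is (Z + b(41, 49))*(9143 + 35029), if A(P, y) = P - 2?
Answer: -44172/42095 ≈ -1.0493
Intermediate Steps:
A(P, y) = -2 + P
b(w, x) = 0 (b(w, x) = 2*0 = 0)
Z = -1/42095 (Z = 1/(((-2 + 11) + 7)*19 - 42399) = 1/((9 + 7)*19 - 42399) = 1/(16*19 - 42399) = 1/(304 - 42399) = 1/(-42095) = -1/42095 ≈ -2.3756e-5)
(Z + b(41, 49))*(9143 + 35029) = (-1/42095 + 0)*(9143 + 35029) = -1/42095*44172 = -44172/42095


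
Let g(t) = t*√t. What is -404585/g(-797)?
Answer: -404585*I*√797/635209 ≈ -17.981*I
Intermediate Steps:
g(t) = t^(3/2)
-404585/g(-797) = -404585*I*√797/635209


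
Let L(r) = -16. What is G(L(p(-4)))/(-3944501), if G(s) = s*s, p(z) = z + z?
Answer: -256/3944501 ≈ -6.4900e-5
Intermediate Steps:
p(z) = 2*z
G(s) = s²
G(L(p(-4)))/(-3944501) = (-16)²/(-3944501) = 256*(-1/3944501) = -256/3944501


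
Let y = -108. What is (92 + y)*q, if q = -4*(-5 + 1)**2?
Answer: 1024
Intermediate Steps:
q = -64 (q = -4*(-4)**2 = -4*16 = -64)
(92 + y)*q = (92 - 108)*(-64) = -16*(-64) = 1024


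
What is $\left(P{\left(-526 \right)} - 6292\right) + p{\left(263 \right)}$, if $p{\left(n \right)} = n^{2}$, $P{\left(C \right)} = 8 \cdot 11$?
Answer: $62965$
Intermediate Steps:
$P{\left(C \right)} = 88$
$\left(P{\left(-526 \right)} - 6292\right) + p{\left(263 \right)} = \left(88 - 6292\right) + 263^{2} = -6204 + 69169 = 62965$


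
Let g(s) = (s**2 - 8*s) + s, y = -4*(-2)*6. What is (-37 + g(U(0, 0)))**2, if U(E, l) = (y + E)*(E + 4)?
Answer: 1259043289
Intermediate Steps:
y = 48 (y = 8*6 = 48)
U(E, l) = (4 + E)*(48 + E) (U(E, l) = (48 + E)*(E + 4) = (48 + E)*(4 + E) = (4 + E)*(48 + E))
g(s) = s**2 - 7*s
(-37 + g(U(0, 0)))**2 = (-37 + (192 + 0**2 + 52*0)*(-7 + (192 + 0**2 + 52*0)))**2 = (-37 + (192 + 0 + 0)*(-7 + (192 + 0 + 0)))**2 = (-37 + 192*(-7 + 192))**2 = (-37 + 192*185)**2 = (-37 + 35520)**2 = 35483**2 = 1259043289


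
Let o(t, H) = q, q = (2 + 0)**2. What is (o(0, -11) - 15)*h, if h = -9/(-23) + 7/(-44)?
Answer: -235/92 ≈ -2.5543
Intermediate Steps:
h = 235/1012 (h = -9*(-1/23) + 7*(-1/44) = 9/23 - 7/44 = 235/1012 ≈ 0.23221)
q = 4 (q = 2**2 = 4)
o(t, H) = 4
(o(0, -11) - 15)*h = (4 - 15)*(235/1012) = -11*235/1012 = -235/92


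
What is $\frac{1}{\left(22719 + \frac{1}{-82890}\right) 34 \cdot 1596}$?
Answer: $\frac{13815}{17031461008996} \approx 8.1115 \cdot 10^{-10}$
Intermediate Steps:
$\frac{1}{\left(22719 + \frac{1}{-82890}\right) 34 \cdot 1596} = \frac{1}{\left(22719 - \frac{1}{82890}\right) 54264} = \frac{1}{\frac{1883177909}{82890}} \cdot \frac{1}{54264} = \frac{82890}{1883177909} \cdot \frac{1}{54264} = \frac{13815}{17031461008996}$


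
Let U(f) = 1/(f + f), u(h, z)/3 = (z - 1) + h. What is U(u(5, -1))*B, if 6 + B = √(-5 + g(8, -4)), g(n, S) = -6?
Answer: -⅓ + I*√11/18 ≈ -0.33333 + 0.18426*I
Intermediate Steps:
u(h, z) = -3 + 3*h + 3*z (u(h, z) = 3*((z - 1) + h) = 3*((-1 + z) + h) = 3*(-1 + h + z) = -3 + 3*h + 3*z)
U(f) = 1/(2*f)
B = -6 + I*√11 (B = -6 + √(-5 - 6) = -6 + √(-11) = -6 + I*√11 ≈ -6.0 + 3.3166*I)
U(u(5, -1))*B = (1/(2*(-3 + 3*5 + 3*(-1))))*(-6 + I*√11) = (1/(2*(-3 + 15 - 3)))*(-6 + I*√11) = ((½)/9)*(-6 + I*√11) = ((½)*(⅑))*(-6 + I*√11) = (-6 + I*√11)/18 = -⅓ + I*√11/18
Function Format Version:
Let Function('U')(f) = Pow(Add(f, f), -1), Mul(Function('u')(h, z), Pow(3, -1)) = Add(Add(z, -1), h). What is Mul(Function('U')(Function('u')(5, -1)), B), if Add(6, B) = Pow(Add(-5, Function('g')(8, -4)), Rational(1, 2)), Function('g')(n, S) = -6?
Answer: Add(Rational(-1, 3), Mul(Rational(1, 18), I, Pow(11, Rational(1, 2)))) ≈ Add(-0.33333, Mul(0.18426, I))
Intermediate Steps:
Function('u')(h, z) = Add(-3, Mul(3, h), Mul(3, z)) (Function('u')(h, z) = Mul(3, Add(Add(z, -1), h)) = Mul(3, Add(Add(-1, z), h)) = Mul(3, Add(-1, h, z)) = Add(-3, Mul(3, h), Mul(3, z)))
Function('U')(f) = Mul(Rational(1, 2), Pow(f, -1)) (Function('U')(f) = Pow(Mul(2, f), -1) = Mul(Rational(1, 2), Pow(f, -1)))
B = Add(-6, Mul(I, Pow(11, Rational(1, 2)))) (B = Add(-6, Pow(Add(-5, -6), Rational(1, 2))) = Add(-6, Pow(-11, Rational(1, 2))) = Add(-6, Mul(I, Pow(11, Rational(1, 2)))) ≈ Add(-6.0000, Mul(3.3166, I)))
Mul(Function('U')(Function('u')(5, -1)), B) = Mul(Mul(Rational(1, 2), Pow(Add(-3, Mul(3, 5), Mul(3, -1)), -1)), Add(-6, Mul(I, Pow(11, Rational(1, 2))))) = Mul(Mul(Rational(1, 2), Pow(Add(-3, 15, -3), -1)), Add(-6, Mul(I, Pow(11, Rational(1, 2))))) = Mul(Mul(Rational(1, 2), Pow(9, -1)), Add(-6, Mul(I, Pow(11, Rational(1, 2))))) = Mul(Mul(Rational(1, 2), Rational(1, 9)), Add(-6, Mul(I, Pow(11, Rational(1, 2))))) = Mul(Rational(1, 18), Add(-6, Mul(I, Pow(11, Rational(1, 2))))) = Add(Rational(-1, 3), Mul(Rational(1, 18), I, Pow(11, Rational(1, 2))))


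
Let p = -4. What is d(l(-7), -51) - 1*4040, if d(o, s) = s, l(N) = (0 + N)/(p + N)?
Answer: -4091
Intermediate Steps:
l(N) = N/(-4 + N) (l(N) = (0 + N)/(-4 + N) = N/(-4 + N))
d(l(-7), -51) - 1*4040 = -51 - 1*4040 = -51 - 4040 = -4091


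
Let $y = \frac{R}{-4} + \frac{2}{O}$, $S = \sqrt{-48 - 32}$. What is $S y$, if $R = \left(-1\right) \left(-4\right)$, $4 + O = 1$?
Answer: $- \frac{20 i \sqrt{5}}{3} \approx - 14.907 i$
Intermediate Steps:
$O = -3$ ($O = -4 + 1 = -3$)
$R = 4$
$S = 4 i \sqrt{5}$ ($S = \sqrt{-80} = 4 i \sqrt{5} \approx 8.9443 i$)
$y = - \frac{5}{3}$ ($y = \frac{4}{-4} + \frac{2}{-3} = 4 \left(- \frac{1}{4}\right) + 2 \left(- \frac{1}{3}\right) = -1 - \frac{2}{3} = - \frac{5}{3} \approx -1.6667$)
$S y = 4 i \sqrt{5} \left(- \frac{5}{3}\right) = - \frac{20 i \sqrt{5}}{3}$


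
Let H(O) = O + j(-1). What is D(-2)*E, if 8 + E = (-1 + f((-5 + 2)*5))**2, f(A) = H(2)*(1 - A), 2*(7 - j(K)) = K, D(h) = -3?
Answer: -68379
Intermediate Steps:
j(K) = 7 - K/2
H(O) = 15/2 + O (H(O) = O + (7 - 1/2*(-1)) = O + (7 + 1/2) = O + 15/2 = 15/2 + O)
f(A) = 19/2 - 19*A/2 (f(A) = (15/2 + 2)*(1 - A) = 19*(1 - A)/2 = 19/2 - 19*A/2)
E = 22793 (E = -8 + (-1 + (19/2 - 19*(-5 + 2)*5/2))**2 = -8 + (-1 + (19/2 - (-57)*5/2))**2 = -8 + (-1 + (19/2 - 19/2*(-15)))**2 = -8 + (-1 + (19/2 + 285/2))**2 = -8 + (-1 + 152)**2 = -8 + 151**2 = -8 + 22801 = 22793)
D(-2)*E = -3*22793 = -68379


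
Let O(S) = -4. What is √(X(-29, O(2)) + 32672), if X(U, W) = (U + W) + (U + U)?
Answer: √32581 ≈ 180.50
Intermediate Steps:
X(U, W) = W + 3*U (X(U, W) = (U + W) + 2*U = W + 3*U)
√(X(-29, O(2)) + 32672) = √((-4 + 3*(-29)) + 32672) = √((-4 - 87) + 32672) = √(-91 + 32672) = √32581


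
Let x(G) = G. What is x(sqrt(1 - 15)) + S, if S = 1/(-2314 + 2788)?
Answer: 1/474 + I*sqrt(14) ≈ 0.0021097 + 3.7417*I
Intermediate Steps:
S = 1/474 ≈ 0.0021097
x(sqrt(1 - 15)) + S = sqrt(1 - 15) + 1/474 = sqrt(-14) + 1/474 = I*sqrt(14) + 1/474 = 1/474 + I*sqrt(14)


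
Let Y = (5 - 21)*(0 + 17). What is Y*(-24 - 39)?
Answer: 17136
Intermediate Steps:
Y = -272 (Y = -16*17 = -272)
Y*(-24 - 39) = -272*(-24 - 39) = -272*(-63) = 17136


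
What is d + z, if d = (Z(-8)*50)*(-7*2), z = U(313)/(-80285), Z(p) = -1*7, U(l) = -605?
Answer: 78679421/16057 ≈ 4900.0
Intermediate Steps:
Z(p) = -7
z = 121/16057 (z = -605/(-80285) = -605*(-1/80285) = 121/16057 ≈ 0.0075357)
d = 4900 (d = (-7*50)*(-7*2) = -350*(-14) = 4900)
d + z = 4900 + 121/16057 = 78679421/16057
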